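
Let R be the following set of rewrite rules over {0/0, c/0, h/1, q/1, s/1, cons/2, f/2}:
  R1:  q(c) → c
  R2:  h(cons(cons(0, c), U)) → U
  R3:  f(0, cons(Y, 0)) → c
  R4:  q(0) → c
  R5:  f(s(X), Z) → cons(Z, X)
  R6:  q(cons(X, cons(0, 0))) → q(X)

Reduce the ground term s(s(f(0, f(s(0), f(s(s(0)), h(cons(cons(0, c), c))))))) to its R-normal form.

1. s(s(f(0, f(s(0), f(s(s(0)), h(cons(cons(0, c), c)))))))  →  s(s(f(0, cons(f(s(s(0)), h(cons(cons(0, c), c))), 0))))   [R5 at 1.1.2]
2. s(s(f(0, cons(f(s(s(0)), h(cons(cons(0, c), c))), 0))))  →  s(s(c))   [R3 at 1.1]

s(s(c))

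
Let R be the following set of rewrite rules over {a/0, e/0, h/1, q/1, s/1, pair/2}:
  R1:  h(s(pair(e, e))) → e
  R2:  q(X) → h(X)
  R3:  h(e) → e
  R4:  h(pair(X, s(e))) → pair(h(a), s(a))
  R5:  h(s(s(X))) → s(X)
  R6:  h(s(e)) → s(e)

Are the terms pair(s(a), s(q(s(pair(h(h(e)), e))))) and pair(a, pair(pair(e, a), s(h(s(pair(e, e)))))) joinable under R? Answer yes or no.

Reduce t₁ = pair(s(a), s(q(s(pair(h(h(e)), e))))):
1. pair(s(a), s(q(s(pair(h(h(e)), e)))))  →  pair(s(a), s(h(s(pair(h(h(e)), e)))))   [R2 at 2.1]
2. pair(s(a), s(h(s(pair(h(h(e)), e)))))  →  pair(s(a), s(h(s(pair(h(e), e)))))   [R3 at 2.1.1.1.1.1]
3. pair(s(a), s(h(s(pair(h(e), e)))))  →  pair(s(a), s(h(s(pair(e, e)))))   [R3 at 2.1.1.1.1]
4. pair(s(a), s(h(s(pair(e, e)))))  →  pair(s(a), s(e))   [R1 at 2.1]

Reduce t₂ = pair(a, pair(pair(e, a), s(h(s(pair(e, e)))))):
1. pair(a, pair(pair(e, a), s(h(s(pair(e, e))))))  →  pair(a, pair(pair(e, a), s(e)))   [R1 at 2.2.1]

no — NF(t₁) = pair(s(a), s(e)), NF(t₂) = pair(a, pair(pair(e, a), s(e)))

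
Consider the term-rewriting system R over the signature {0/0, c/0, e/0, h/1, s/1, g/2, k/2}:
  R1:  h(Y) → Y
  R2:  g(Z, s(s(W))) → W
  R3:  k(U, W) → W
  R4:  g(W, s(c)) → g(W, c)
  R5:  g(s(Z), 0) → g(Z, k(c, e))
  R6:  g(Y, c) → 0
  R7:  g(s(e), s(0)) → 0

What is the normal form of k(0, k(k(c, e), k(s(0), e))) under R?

e

1. k(0, k(k(c, e), k(s(0), e)))  →  k(k(c, e), k(s(0), e))   [R3 at ε]
2. k(k(c, e), k(s(0), e))  →  k(s(0), e)   [R3 at ε]
3. k(s(0), e)  →  e   [R3 at ε]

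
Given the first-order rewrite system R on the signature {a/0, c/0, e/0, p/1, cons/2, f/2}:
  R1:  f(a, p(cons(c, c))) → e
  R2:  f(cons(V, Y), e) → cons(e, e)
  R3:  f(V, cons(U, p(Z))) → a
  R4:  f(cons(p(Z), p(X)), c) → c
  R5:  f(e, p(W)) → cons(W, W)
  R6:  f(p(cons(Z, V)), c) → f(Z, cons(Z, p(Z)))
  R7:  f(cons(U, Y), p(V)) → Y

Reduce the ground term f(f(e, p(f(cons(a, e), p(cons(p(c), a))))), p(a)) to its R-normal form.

1. f(f(e, p(f(cons(a, e), p(cons(p(c), a))))), p(a))  →  f(cons(f(cons(a, e), p(cons(p(c), a))), f(cons(a, e), p(cons(p(c), a)))), p(a))   [R5 at 1]
2. f(cons(f(cons(a, e), p(cons(p(c), a))), f(cons(a, e), p(cons(p(c), a)))), p(a))  →  f(cons(a, e), p(cons(p(c), a)))   [R7 at ε]
3. f(cons(a, e), p(cons(p(c), a)))  →  e   [R7 at ε]

e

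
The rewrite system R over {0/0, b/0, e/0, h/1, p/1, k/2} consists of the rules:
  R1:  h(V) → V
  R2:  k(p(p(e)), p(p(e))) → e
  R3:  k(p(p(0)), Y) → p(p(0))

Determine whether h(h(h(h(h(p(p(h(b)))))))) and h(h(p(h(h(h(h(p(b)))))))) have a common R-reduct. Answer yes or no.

Reduce t₁ = h(h(h(h(h(p(p(h(b)))))))):
1. h(h(h(h(h(p(p(h(b))))))))  →  h(h(h(h(p(p(h(b)))))))   [R1 at ε]
2. h(h(h(h(p(p(h(b)))))))  →  h(h(h(p(p(h(b))))))   [R1 at ε]
3. h(h(h(p(p(h(b))))))  →  h(h(p(p(h(b)))))   [R1 at ε]
4. h(h(p(p(h(b)))))  →  h(p(p(h(b))))   [R1 at ε]
5. h(p(p(h(b))))  →  p(p(h(b)))   [R1 at ε]
6. p(p(h(b)))  →  p(p(b))   [R1 at 1.1]

Reduce t₂ = h(h(p(h(h(h(h(p(b)))))))):
1. h(h(p(h(h(h(h(p(b))))))))  →  h(p(h(h(h(h(p(b)))))))   [R1 at ε]
2. h(p(h(h(h(h(p(b)))))))  →  p(h(h(h(h(p(b))))))   [R1 at ε]
3. p(h(h(h(h(p(b))))))  →  p(h(h(h(p(b)))))   [R1 at 1]
4. p(h(h(h(p(b)))))  →  p(h(h(p(b))))   [R1 at 1]
5. p(h(h(p(b))))  →  p(h(p(b)))   [R1 at 1]
6. p(h(p(b)))  →  p(p(b))   [R1 at 1]

yes — NF(t₁) = p(p(b)), NF(t₂) = p(p(b))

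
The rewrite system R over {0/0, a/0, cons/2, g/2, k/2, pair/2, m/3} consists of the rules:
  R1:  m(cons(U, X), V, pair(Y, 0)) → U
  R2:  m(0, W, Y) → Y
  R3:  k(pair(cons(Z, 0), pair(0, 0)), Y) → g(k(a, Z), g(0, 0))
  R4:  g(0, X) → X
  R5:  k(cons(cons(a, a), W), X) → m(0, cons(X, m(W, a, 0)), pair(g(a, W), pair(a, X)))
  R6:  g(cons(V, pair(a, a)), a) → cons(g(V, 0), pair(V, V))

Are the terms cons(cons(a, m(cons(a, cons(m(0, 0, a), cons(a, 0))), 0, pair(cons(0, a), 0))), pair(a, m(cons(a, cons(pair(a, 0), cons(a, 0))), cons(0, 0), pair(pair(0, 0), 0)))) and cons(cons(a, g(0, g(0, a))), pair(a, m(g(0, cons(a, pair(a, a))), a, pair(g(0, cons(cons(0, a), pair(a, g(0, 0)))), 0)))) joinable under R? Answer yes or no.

yes — NF(t₁) = cons(cons(a, a), pair(a, a)), NF(t₂) = cons(cons(a, a), pair(a, a))

Reduce t₁ = cons(cons(a, m(cons(a, cons(m(0, 0, a), cons(a, 0))), 0, pair(cons(0, a), 0))), pair(a, m(cons(a, cons(pair(a, 0), cons(a, 0))), cons(0, 0), pair(pair(0, 0), 0)))):
1. cons(cons(a, m(cons(a, cons(m(0, 0, a), cons(a, 0))), 0, pair(cons(0, a), 0))), pair(a, m(cons(a, cons(pair(a, 0), cons(a, 0))), cons(0, 0), pair(pair(0, 0), 0))))  →  cons(cons(a, a), pair(a, m(cons(a, cons(pair(a, 0), cons(a, 0))), cons(0, 0), pair(pair(0, 0), 0))))   [R1 at 1.2]
2. cons(cons(a, a), pair(a, m(cons(a, cons(pair(a, 0), cons(a, 0))), cons(0, 0), pair(pair(0, 0), 0))))  →  cons(cons(a, a), pair(a, a))   [R1 at 2.2]

Reduce t₂ = cons(cons(a, g(0, g(0, a))), pair(a, m(g(0, cons(a, pair(a, a))), a, pair(g(0, cons(cons(0, a), pair(a, g(0, 0)))), 0)))):
1. cons(cons(a, g(0, g(0, a))), pair(a, m(g(0, cons(a, pair(a, a))), a, pair(g(0, cons(cons(0, a), pair(a, g(0, 0)))), 0))))  →  cons(cons(a, g(0, a)), pair(a, m(g(0, cons(a, pair(a, a))), a, pair(g(0, cons(cons(0, a), pair(a, g(0, 0)))), 0))))   [R4 at 1.2]
2. cons(cons(a, g(0, a)), pair(a, m(g(0, cons(a, pair(a, a))), a, pair(g(0, cons(cons(0, a), pair(a, g(0, 0)))), 0))))  →  cons(cons(a, a), pair(a, m(g(0, cons(a, pair(a, a))), a, pair(g(0, cons(cons(0, a), pair(a, g(0, 0)))), 0))))   [R4 at 1.2]
3. cons(cons(a, a), pair(a, m(g(0, cons(a, pair(a, a))), a, pair(g(0, cons(cons(0, a), pair(a, g(0, 0)))), 0))))  →  cons(cons(a, a), pair(a, m(cons(a, pair(a, a)), a, pair(g(0, cons(cons(0, a), pair(a, g(0, 0)))), 0))))   [R4 at 2.2.1]
4. cons(cons(a, a), pair(a, m(cons(a, pair(a, a)), a, pair(g(0, cons(cons(0, a), pair(a, g(0, 0)))), 0))))  →  cons(cons(a, a), pair(a, a))   [R1 at 2.2]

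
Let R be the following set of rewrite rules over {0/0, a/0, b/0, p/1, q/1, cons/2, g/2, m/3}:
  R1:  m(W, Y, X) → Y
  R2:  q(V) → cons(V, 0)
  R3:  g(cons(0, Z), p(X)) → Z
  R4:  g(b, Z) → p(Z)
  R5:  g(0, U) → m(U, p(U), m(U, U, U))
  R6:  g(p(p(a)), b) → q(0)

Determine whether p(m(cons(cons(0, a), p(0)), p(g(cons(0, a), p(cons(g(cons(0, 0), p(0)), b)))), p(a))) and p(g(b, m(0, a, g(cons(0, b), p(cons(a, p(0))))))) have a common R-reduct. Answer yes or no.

yes — NF(t₁) = p(p(a)), NF(t₂) = p(p(a))

Reduce t₁ = p(m(cons(cons(0, a), p(0)), p(g(cons(0, a), p(cons(g(cons(0, 0), p(0)), b)))), p(a))):
1. p(m(cons(cons(0, a), p(0)), p(g(cons(0, a), p(cons(g(cons(0, 0), p(0)), b)))), p(a)))  →  p(p(g(cons(0, a), p(cons(g(cons(0, 0), p(0)), b)))))   [R1 at 1]
2. p(p(g(cons(0, a), p(cons(g(cons(0, 0), p(0)), b)))))  →  p(p(a))   [R3 at 1.1]

Reduce t₂ = p(g(b, m(0, a, g(cons(0, b), p(cons(a, p(0))))))):
1. p(g(b, m(0, a, g(cons(0, b), p(cons(a, p(0)))))))  →  p(p(m(0, a, g(cons(0, b), p(cons(a, p(0)))))))   [R4 at 1]
2. p(p(m(0, a, g(cons(0, b), p(cons(a, p(0)))))))  →  p(p(a))   [R1 at 1.1]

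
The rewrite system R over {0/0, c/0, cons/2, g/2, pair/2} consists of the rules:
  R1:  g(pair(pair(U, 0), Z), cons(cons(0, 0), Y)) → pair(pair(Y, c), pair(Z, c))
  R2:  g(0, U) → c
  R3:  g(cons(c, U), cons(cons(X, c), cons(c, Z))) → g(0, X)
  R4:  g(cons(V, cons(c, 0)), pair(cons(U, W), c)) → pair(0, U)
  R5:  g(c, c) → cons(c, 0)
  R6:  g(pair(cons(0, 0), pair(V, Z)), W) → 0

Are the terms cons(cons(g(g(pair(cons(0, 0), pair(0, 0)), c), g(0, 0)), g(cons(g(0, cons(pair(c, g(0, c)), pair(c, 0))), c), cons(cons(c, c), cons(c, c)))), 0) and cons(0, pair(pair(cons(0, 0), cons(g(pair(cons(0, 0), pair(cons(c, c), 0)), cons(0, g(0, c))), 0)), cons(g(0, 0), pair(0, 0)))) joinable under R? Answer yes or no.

Reduce t₁ = cons(cons(g(g(pair(cons(0, 0), pair(0, 0)), c), g(0, 0)), g(cons(g(0, cons(pair(c, g(0, c)), pair(c, 0))), c), cons(cons(c, c), cons(c, c)))), 0):
1. cons(cons(g(g(pair(cons(0, 0), pair(0, 0)), c), g(0, 0)), g(cons(g(0, cons(pair(c, g(0, c)), pair(c, 0))), c), cons(cons(c, c), cons(c, c)))), 0)  →  cons(cons(g(0, g(0, 0)), g(cons(g(0, cons(pair(c, g(0, c)), pair(c, 0))), c), cons(cons(c, c), cons(c, c)))), 0)   [R6 at 1.1.1]
2. cons(cons(g(0, g(0, 0)), g(cons(g(0, cons(pair(c, g(0, c)), pair(c, 0))), c), cons(cons(c, c), cons(c, c)))), 0)  →  cons(cons(c, g(cons(g(0, cons(pair(c, g(0, c)), pair(c, 0))), c), cons(cons(c, c), cons(c, c)))), 0)   [R2 at 1.1]
3. cons(cons(c, g(cons(g(0, cons(pair(c, g(0, c)), pair(c, 0))), c), cons(cons(c, c), cons(c, c)))), 0)  →  cons(cons(c, g(cons(c, c), cons(cons(c, c), cons(c, c)))), 0)   [R2 at 1.2.1.1]
4. cons(cons(c, g(cons(c, c), cons(cons(c, c), cons(c, c)))), 0)  →  cons(cons(c, g(0, c)), 0)   [R3 at 1.2]
5. cons(cons(c, g(0, c)), 0)  →  cons(cons(c, c), 0)   [R2 at 1.2]

Reduce t₂ = cons(0, pair(pair(cons(0, 0), cons(g(pair(cons(0, 0), pair(cons(c, c), 0)), cons(0, g(0, c))), 0)), cons(g(0, 0), pair(0, 0)))):
1. cons(0, pair(pair(cons(0, 0), cons(g(pair(cons(0, 0), pair(cons(c, c), 0)), cons(0, g(0, c))), 0)), cons(g(0, 0), pair(0, 0))))  →  cons(0, pair(pair(cons(0, 0), cons(0, 0)), cons(g(0, 0), pair(0, 0))))   [R6 at 2.1.2.1]
2. cons(0, pair(pair(cons(0, 0), cons(0, 0)), cons(g(0, 0), pair(0, 0))))  →  cons(0, pair(pair(cons(0, 0), cons(0, 0)), cons(c, pair(0, 0))))   [R2 at 2.2.1]

no — NF(t₁) = cons(cons(c, c), 0), NF(t₂) = cons(0, pair(pair(cons(0, 0), cons(0, 0)), cons(c, pair(0, 0))))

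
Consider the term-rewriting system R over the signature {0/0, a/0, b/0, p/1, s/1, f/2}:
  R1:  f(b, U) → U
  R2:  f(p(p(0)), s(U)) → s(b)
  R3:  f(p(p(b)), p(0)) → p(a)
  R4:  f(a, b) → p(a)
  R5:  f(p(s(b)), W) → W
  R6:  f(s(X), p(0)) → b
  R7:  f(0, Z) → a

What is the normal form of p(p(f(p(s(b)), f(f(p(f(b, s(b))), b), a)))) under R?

p(p(a))

1. p(p(f(p(s(b)), f(f(p(f(b, s(b))), b), a))))  →  p(p(f(f(p(f(b, s(b))), b), a)))   [R5 at 1.1]
2. p(p(f(f(p(f(b, s(b))), b), a)))  →  p(p(f(f(p(s(b)), b), a)))   [R1 at 1.1.1.1.1]
3. p(p(f(f(p(s(b)), b), a)))  →  p(p(f(b, a)))   [R5 at 1.1.1]
4. p(p(f(b, a)))  →  p(p(a))   [R1 at 1.1]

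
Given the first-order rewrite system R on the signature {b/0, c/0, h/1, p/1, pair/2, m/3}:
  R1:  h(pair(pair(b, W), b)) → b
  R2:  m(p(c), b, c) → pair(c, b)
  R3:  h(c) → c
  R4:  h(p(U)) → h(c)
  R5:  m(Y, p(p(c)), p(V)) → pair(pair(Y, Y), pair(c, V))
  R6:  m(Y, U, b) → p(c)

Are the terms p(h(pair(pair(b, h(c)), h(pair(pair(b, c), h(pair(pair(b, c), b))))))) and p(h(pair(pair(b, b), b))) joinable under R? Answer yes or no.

yes — NF(t₁) = p(b), NF(t₂) = p(b)

Reduce t₁ = p(h(pair(pair(b, h(c)), h(pair(pair(b, c), h(pair(pair(b, c), b))))))):
1. p(h(pair(pair(b, h(c)), h(pair(pair(b, c), h(pair(pair(b, c), b)))))))  →  p(h(pair(pair(b, c), h(pair(pair(b, c), h(pair(pair(b, c), b)))))))   [R3 at 1.1.1.2]
2. p(h(pair(pair(b, c), h(pair(pair(b, c), h(pair(pair(b, c), b)))))))  →  p(h(pair(pair(b, c), h(pair(pair(b, c), b)))))   [R1 at 1.1.2.1.2]
3. p(h(pair(pair(b, c), h(pair(pair(b, c), b)))))  →  p(h(pair(pair(b, c), b)))   [R1 at 1.1.2]
4. p(h(pair(pair(b, c), b)))  →  p(b)   [R1 at 1]

Reduce t₂ = p(h(pair(pair(b, b), b))):
1. p(h(pair(pair(b, b), b)))  →  p(b)   [R1 at 1]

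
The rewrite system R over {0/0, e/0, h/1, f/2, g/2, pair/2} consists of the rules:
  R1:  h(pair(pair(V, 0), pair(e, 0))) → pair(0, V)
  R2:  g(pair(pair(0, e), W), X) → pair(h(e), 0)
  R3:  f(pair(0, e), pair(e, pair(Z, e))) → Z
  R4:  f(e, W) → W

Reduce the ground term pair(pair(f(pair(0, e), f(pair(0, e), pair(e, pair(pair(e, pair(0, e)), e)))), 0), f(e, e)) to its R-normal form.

1. pair(pair(f(pair(0, e), f(pair(0, e), pair(e, pair(pair(e, pair(0, e)), e)))), 0), f(e, e))  →  pair(pair(f(pair(0, e), pair(e, pair(0, e))), 0), f(e, e))   [R3 at 1.1.2]
2. pair(pair(f(pair(0, e), pair(e, pair(0, e))), 0), f(e, e))  →  pair(pair(0, 0), f(e, e))   [R3 at 1.1]
3. pair(pair(0, 0), f(e, e))  →  pair(pair(0, 0), e)   [R4 at 2]

pair(pair(0, 0), e)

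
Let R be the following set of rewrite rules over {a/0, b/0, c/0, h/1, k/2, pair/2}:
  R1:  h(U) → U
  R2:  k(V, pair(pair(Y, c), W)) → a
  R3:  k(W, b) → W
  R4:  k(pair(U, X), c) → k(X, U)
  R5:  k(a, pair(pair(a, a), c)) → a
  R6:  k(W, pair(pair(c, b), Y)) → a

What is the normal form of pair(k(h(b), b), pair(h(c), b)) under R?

pair(b, pair(c, b))

1. pair(k(h(b), b), pair(h(c), b))  →  pair(h(b), pair(h(c), b))   [R3 at 1]
2. pair(h(b), pair(h(c), b))  →  pair(b, pair(h(c), b))   [R1 at 1]
3. pair(b, pair(h(c), b))  →  pair(b, pair(c, b))   [R1 at 2.1]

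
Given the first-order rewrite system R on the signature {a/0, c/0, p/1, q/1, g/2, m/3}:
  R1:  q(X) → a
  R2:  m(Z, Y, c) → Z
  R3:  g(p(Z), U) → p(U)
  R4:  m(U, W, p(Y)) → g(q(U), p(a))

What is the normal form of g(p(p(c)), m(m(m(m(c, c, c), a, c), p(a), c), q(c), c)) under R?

p(c)

1. g(p(p(c)), m(m(m(m(c, c, c), a, c), p(a), c), q(c), c))  →  p(m(m(m(m(c, c, c), a, c), p(a), c), q(c), c))   [R3 at ε]
2. p(m(m(m(m(c, c, c), a, c), p(a), c), q(c), c))  →  p(m(m(m(c, c, c), a, c), p(a), c))   [R2 at 1]
3. p(m(m(m(c, c, c), a, c), p(a), c))  →  p(m(m(c, c, c), a, c))   [R2 at 1]
4. p(m(m(c, c, c), a, c))  →  p(m(c, c, c))   [R2 at 1]
5. p(m(c, c, c))  →  p(c)   [R2 at 1]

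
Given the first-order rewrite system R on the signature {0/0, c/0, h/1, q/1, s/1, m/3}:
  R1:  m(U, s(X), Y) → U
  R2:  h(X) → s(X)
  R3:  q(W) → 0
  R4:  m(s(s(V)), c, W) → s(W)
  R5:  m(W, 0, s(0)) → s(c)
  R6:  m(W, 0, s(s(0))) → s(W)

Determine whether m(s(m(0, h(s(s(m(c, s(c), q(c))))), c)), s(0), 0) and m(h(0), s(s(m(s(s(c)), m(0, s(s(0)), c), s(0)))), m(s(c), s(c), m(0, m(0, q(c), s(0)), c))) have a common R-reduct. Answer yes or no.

yes — NF(t₁) = s(0), NF(t₂) = s(0)

Reduce t₁ = m(s(m(0, h(s(s(m(c, s(c), q(c))))), c)), s(0), 0):
1. m(s(m(0, h(s(s(m(c, s(c), q(c))))), c)), s(0), 0)  →  s(m(0, h(s(s(m(c, s(c), q(c))))), c))   [R1 at ε]
2. s(m(0, h(s(s(m(c, s(c), q(c))))), c))  →  s(m(0, s(s(s(m(c, s(c), q(c))))), c))   [R2 at 1.2]
3. s(m(0, s(s(s(m(c, s(c), q(c))))), c))  →  s(0)   [R1 at 1]

Reduce t₂ = m(h(0), s(s(m(s(s(c)), m(0, s(s(0)), c), s(0)))), m(s(c), s(c), m(0, m(0, q(c), s(0)), c))):
1. m(h(0), s(s(m(s(s(c)), m(0, s(s(0)), c), s(0)))), m(s(c), s(c), m(0, m(0, q(c), s(0)), c)))  →  h(0)   [R1 at ε]
2. h(0)  →  s(0)   [R2 at ε]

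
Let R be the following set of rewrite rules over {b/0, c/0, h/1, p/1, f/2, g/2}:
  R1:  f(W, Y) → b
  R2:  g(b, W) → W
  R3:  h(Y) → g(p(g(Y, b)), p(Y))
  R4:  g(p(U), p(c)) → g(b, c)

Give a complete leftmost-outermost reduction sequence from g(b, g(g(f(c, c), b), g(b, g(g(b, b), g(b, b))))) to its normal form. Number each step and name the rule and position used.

1. g(b, g(g(f(c, c), b), g(b, g(g(b, b), g(b, b)))))  →  g(g(f(c, c), b), g(b, g(g(b, b), g(b, b))))   [R2 at ε]
2. g(g(f(c, c), b), g(b, g(g(b, b), g(b, b))))  →  g(g(b, b), g(b, g(g(b, b), g(b, b))))   [R1 at 1.1]
3. g(g(b, b), g(b, g(g(b, b), g(b, b))))  →  g(b, g(b, g(g(b, b), g(b, b))))   [R2 at 1]
4. g(b, g(b, g(g(b, b), g(b, b))))  →  g(b, g(g(b, b), g(b, b)))   [R2 at ε]
5. g(b, g(g(b, b), g(b, b)))  →  g(g(b, b), g(b, b))   [R2 at ε]
6. g(g(b, b), g(b, b))  →  g(b, g(b, b))   [R2 at 1]
7. g(b, g(b, b))  →  g(b, b)   [R2 at ε]
8. g(b, b)  →  b   [R2 at ε]

b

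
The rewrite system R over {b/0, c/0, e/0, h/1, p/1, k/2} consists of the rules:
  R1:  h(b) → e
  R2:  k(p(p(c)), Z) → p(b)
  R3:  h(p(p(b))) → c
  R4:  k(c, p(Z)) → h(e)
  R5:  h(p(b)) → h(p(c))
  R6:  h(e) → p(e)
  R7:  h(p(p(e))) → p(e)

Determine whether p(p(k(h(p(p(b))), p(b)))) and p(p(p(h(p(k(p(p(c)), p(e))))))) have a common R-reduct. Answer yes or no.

Reduce t₁ = p(p(k(h(p(p(b))), p(b)))):
1. p(p(k(h(p(p(b))), p(b))))  →  p(p(k(c, p(b))))   [R3 at 1.1.1]
2. p(p(k(c, p(b))))  →  p(p(h(e)))   [R4 at 1.1]
3. p(p(h(e)))  →  p(p(p(e)))   [R6 at 1.1]

Reduce t₂ = p(p(p(h(p(k(p(p(c)), p(e))))))):
1. p(p(p(h(p(k(p(p(c)), p(e)))))))  →  p(p(p(h(p(p(b))))))   [R2 at 1.1.1.1.1]
2. p(p(p(h(p(p(b))))))  →  p(p(p(c)))   [R3 at 1.1.1]

no — NF(t₁) = p(p(p(e))), NF(t₂) = p(p(p(c)))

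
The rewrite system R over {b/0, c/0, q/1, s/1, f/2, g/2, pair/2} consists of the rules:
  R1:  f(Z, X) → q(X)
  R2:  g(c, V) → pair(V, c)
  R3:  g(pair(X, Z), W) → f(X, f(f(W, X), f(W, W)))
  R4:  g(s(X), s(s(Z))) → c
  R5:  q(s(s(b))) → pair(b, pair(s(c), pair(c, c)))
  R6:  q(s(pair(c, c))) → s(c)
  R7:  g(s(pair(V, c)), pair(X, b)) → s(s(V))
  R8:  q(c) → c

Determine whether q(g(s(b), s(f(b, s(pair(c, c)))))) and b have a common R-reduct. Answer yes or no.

no — NF(t₁) = c, NF(t₂) = b

Reduce t₁ = q(g(s(b), s(f(b, s(pair(c, c)))))):
1. q(g(s(b), s(f(b, s(pair(c, c))))))  →  q(g(s(b), s(q(s(pair(c, c))))))   [R1 at 1.2.1]
2. q(g(s(b), s(q(s(pair(c, c))))))  →  q(g(s(b), s(s(c))))   [R6 at 1.2.1]
3. q(g(s(b), s(s(c))))  →  q(c)   [R4 at 1]
4. q(c)  →  c   [R8 at ε]

Reduce t₂ = b:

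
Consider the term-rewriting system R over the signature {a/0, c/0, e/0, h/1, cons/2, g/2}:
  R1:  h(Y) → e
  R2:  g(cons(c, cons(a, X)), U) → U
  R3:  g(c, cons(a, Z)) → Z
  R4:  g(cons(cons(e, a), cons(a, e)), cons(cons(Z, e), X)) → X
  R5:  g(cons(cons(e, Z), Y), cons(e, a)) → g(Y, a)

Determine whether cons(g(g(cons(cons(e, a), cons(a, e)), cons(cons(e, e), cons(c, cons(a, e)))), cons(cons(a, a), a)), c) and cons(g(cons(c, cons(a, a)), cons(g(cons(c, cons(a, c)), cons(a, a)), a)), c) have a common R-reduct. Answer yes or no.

Reduce t₁ = cons(g(g(cons(cons(e, a), cons(a, e)), cons(cons(e, e), cons(c, cons(a, e)))), cons(cons(a, a), a)), c):
1. cons(g(g(cons(cons(e, a), cons(a, e)), cons(cons(e, e), cons(c, cons(a, e)))), cons(cons(a, a), a)), c)  →  cons(g(cons(c, cons(a, e)), cons(cons(a, a), a)), c)   [R4 at 1.1]
2. cons(g(cons(c, cons(a, e)), cons(cons(a, a), a)), c)  →  cons(cons(cons(a, a), a), c)   [R2 at 1]

Reduce t₂ = cons(g(cons(c, cons(a, a)), cons(g(cons(c, cons(a, c)), cons(a, a)), a)), c):
1. cons(g(cons(c, cons(a, a)), cons(g(cons(c, cons(a, c)), cons(a, a)), a)), c)  →  cons(cons(g(cons(c, cons(a, c)), cons(a, a)), a), c)   [R2 at 1]
2. cons(cons(g(cons(c, cons(a, c)), cons(a, a)), a), c)  →  cons(cons(cons(a, a), a), c)   [R2 at 1.1]

yes — NF(t₁) = cons(cons(cons(a, a), a), c), NF(t₂) = cons(cons(cons(a, a), a), c)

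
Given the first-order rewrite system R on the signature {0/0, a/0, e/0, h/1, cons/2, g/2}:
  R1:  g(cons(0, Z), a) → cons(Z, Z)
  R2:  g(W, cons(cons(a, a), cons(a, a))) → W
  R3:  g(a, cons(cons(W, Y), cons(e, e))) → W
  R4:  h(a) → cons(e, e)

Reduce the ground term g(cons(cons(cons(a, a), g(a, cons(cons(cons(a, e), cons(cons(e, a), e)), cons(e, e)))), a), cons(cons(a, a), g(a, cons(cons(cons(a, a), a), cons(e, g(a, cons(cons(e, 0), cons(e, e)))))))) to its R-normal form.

1. g(cons(cons(cons(a, a), g(a, cons(cons(cons(a, e), cons(cons(e, a), e)), cons(e, e)))), a), cons(cons(a, a), g(a, cons(cons(cons(a, a), a), cons(e, g(a, cons(cons(e, 0), cons(e, e))))))))  →  g(cons(cons(cons(a, a), cons(a, e)), a), cons(cons(a, a), g(a, cons(cons(cons(a, a), a), cons(e, g(a, cons(cons(e, 0), cons(e, e))))))))   [R3 at 1.1.2]
2. g(cons(cons(cons(a, a), cons(a, e)), a), cons(cons(a, a), g(a, cons(cons(cons(a, a), a), cons(e, g(a, cons(cons(e, 0), cons(e, e))))))))  →  g(cons(cons(cons(a, a), cons(a, e)), a), cons(cons(a, a), g(a, cons(cons(cons(a, a), a), cons(e, e)))))   [R3 at 2.2.2.2.2]
3. g(cons(cons(cons(a, a), cons(a, e)), a), cons(cons(a, a), g(a, cons(cons(cons(a, a), a), cons(e, e)))))  →  g(cons(cons(cons(a, a), cons(a, e)), a), cons(cons(a, a), cons(a, a)))   [R3 at 2.2]
4. g(cons(cons(cons(a, a), cons(a, e)), a), cons(cons(a, a), cons(a, a)))  →  cons(cons(cons(a, a), cons(a, e)), a)   [R2 at ε]

cons(cons(cons(a, a), cons(a, e)), a)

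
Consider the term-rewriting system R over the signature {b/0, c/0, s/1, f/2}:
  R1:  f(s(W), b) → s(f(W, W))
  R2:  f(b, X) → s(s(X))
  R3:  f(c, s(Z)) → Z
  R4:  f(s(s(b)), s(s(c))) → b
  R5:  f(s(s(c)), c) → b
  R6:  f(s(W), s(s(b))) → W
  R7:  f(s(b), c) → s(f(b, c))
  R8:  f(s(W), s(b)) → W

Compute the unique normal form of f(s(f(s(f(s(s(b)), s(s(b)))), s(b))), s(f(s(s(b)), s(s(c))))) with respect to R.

1. f(s(f(s(f(s(s(b)), s(s(b)))), s(b))), s(f(s(s(b)), s(s(c)))))  →  f(s(f(s(s(b)), s(s(b)))), s(f(s(s(b)), s(s(c)))))   [R8 at 1.1]
2. f(s(f(s(s(b)), s(s(b)))), s(f(s(s(b)), s(s(c)))))  →  f(s(s(b)), s(f(s(s(b)), s(s(c)))))   [R6 at 1.1]
3. f(s(s(b)), s(f(s(s(b)), s(s(c)))))  →  f(s(s(b)), s(b))   [R4 at 2.1]
4. f(s(s(b)), s(b))  →  s(b)   [R8 at ε]

s(b)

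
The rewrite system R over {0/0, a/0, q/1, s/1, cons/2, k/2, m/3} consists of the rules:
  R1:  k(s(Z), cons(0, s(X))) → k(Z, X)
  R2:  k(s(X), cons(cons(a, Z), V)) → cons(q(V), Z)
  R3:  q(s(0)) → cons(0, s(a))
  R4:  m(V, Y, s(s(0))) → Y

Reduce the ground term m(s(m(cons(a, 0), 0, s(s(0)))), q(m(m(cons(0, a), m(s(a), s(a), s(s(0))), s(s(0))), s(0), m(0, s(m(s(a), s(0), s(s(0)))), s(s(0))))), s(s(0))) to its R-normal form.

1. m(s(m(cons(a, 0), 0, s(s(0)))), q(m(m(cons(0, a), m(s(a), s(a), s(s(0))), s(s(0))), s(0), m(0, s(m(s(a), s(0), s(s(0)))), s(s(0))))), s(s(0)))  →  q(m(m(cons(0, a), m(s(a), s(a), s(s(0))), s(s(0))), s(0), m(0, s(m(s(a), s(0), s(s(0)))), s(s(0)))))   [R4 at ε]
2. q(m(m(cons(0, a), m(s(a), s(a), s(s(0))), s(s(0))), s(0), m(0, s(m(s(a), s(0), s(s(0)))), s(s(0)))))  →  q(m(m(s(a), s(a), s(s(0))), s(0), m(0, s(m(s(a), s(0), s(s(0)))), s(s(0)))))   [R4 at 1.1]
3. q(m(m(s(a), s(a), s(s(0))), s(0), m(0, s(m(s(a), s(0), s(s(0)))), s(s(0)))))  →  q(m(s(a), s(0), m(0, s(m(s(a), s(0), s(s(0)))), s(s(0)))))   [R4 at 1.1]
4. q(m(s(a), s(0), m(0, s(m(s(a), s(0), s(s(0)))), s(s(0)))))  →  q(m(s(a), s(0), s(m(s(a), s(0), s(s(0))))))   [R4 at 1.3]
5. q(m(s(a), s(0), s(m(s(a), s(0), s(s(0))))))  →  q(m(s(a), s(0), s(s(0))))   [R4 at 1.3.1]
6. q(m(s(a), s(0), s(s(0))))  →  q(s(0))   [R4 at 1]
7. q(s(0))  →  cons(0, s(a))   [R3 at ε]

cons(0, s(a))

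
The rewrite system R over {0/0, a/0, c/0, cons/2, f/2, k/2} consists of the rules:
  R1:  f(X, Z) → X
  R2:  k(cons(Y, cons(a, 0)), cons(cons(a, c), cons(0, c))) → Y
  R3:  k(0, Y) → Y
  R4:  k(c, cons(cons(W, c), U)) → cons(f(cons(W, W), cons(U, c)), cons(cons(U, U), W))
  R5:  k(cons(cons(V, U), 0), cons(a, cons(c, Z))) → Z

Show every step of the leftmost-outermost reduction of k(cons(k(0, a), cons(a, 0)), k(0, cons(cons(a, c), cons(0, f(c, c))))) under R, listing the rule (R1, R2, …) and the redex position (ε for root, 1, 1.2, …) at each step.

a

1. k(cons(k(0, a), cons(a, 0)), k(0, cons(cons(a, c), cons(0, f(c, c)))))  →  k(cons(a, cons(a, 0)), k(0, cons(cons(a, c), cons(0, f(c, c)))))   [R3 at 1.1]
2. k(cons(a, cons(a, 0)), k(0, cons(cons(a, c), cons(0, f(c, c)))))  →  k(cons(a, cons(a, 0)), cons(cons(a, c), cons(0, f(c, c))))   [R3 at 2]
3. k(cons(a, cons(a, 0)), cons(cons(a, c), cons(0, f(c, c))))  →  k(cons(a, cons(a, 0)), cons(cons(a, c), cons(0, c)))   [R1 at 2.2.2]
4. k(cons(a, cons(a, 0)), cons(cons(a, c), cons(0, c)))  →  a   [R2 at ε]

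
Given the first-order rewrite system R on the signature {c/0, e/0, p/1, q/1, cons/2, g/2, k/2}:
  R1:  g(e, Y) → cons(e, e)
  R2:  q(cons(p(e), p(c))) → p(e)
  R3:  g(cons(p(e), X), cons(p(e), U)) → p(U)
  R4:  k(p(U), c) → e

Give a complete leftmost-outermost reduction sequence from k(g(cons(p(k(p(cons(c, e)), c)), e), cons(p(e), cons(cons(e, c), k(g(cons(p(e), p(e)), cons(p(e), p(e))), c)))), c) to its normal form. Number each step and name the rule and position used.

1. k(g(cons(p(k(p(cons(c, e)), c)), e), cons(p(e), cons(cons(e, c), k(g(cons(p(e), p(e)), cons(p(e), p(e))), c)))), c)  →  k(g(cons(p(e), e), cons(p(e), cons(cons(e, c), k(g(cons(p(e), p(e)), cons(p(e), p(e))), c)))), c)   [R4 at 1.1.1.1]
2. k(g(cons(p(e), e), cons(p(e), cons(cons(e, c), k(g(cons(p(e), p(e)), cons(p(e), p(e))), c)))), c)  →  k(p(cons(cons(e, c), k(g(cons(p(e), p(e)), cons(p(e), p(e))), c))), c)   [R3 at 1]
3. k(p(cons(cons(e, c), k(g(cons(p(e), p(e)), cons(p(e), p(e))), c))), c)  →  e   [R4 at ε]

e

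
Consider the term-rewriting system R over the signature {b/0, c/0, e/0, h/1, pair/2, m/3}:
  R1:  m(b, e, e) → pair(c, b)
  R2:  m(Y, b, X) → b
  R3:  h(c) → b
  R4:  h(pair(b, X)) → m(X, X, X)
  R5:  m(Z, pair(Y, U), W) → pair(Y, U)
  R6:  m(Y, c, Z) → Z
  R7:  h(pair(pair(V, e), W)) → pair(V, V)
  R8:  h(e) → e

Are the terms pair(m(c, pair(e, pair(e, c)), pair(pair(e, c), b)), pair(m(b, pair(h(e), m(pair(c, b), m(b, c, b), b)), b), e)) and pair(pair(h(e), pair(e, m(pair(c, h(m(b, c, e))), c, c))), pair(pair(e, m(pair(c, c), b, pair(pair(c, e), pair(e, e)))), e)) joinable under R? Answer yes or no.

Reduce t₁ = pair(m(c, pair(e, pair(e, c)), pair(pair(e, c), b)), pair(m(b, pair(h(e), m(pair(c, b), m(b, c, b), b)), b), e)):
1. pair(m(c, pair(e, pair(e, c)), pair(pair(e, c), b)), pair(m(b, pair(h(e), m(pair(c, b), m(b, c, b), b)), b), e))  →  pair(pair(e, pair(e, c)), pair(m(b, pair(h(e), m(pair(c, b), m(b, c, b), b)), b), e))   [R5 at 1]
2. pair(pair(e, pair(e, c)), pair(m(b, pair(h(e), m(pair(c, b), m(b, c, b), b)), b), e))  →  pair(pair(e, pair(e, c)), pair(pair(h(e), m(pair(c, b), m(b, c, b), b)), e))   [R5 at 2.1]
3. pair(pair(e, pair(e, c)), pair(pair(h(e), m(pair(c, b), m(b, c, b), b)), e))  →  pair(pair(e, pair(e, c)), pair(pair(e, m(pair(c, b), m(b, c, b), b)), e))   [R8 at 2.1.1]
4. pair(pair(e, pair(e, c)), pair(pair(e, m(pair(c, b), m(b, c, b), b)), e))  →  pair(pair(e, pair(e, c)), pair(pair(e, m(pair(c, b), b, b)), e))   [R6 at 2.1.2.2]
5. pair(pair(e, pair(e, c)), pair(pair(e, m(pair(c, b), b, b)), e))  →  pair(pair(e, pair(e, c)), pair(pair(e, b), e))   [R2 at 2.1.2]

Reduce t₂ = pair(pair(h(e), pair(e, m(pair(c, h(m(b, c, e))), c, c))), pair(pair(e, m(pair(c, c), b, pair(pair(c, e), pair(e, e)))), e)):
1. pair(pair(h(e), pair(e, m(pair(c, h(m(b, c, e))), c, c))), pair(pair(e, m(pair(c, c), b, pair(pair(c, e), pair(e, e)))), e))  →  pair(pair(e, pair(e, m(pair(c, h(m(b, c, e))), c, c))), pair(pair(e, m(pair(c, c), b, pair(pair(c, e), pair(e, e)))), e))   [R8 at 1.1]
2. pair(pair(e, pair(e, m(pair(c, h(m(b, c, e))), c, c))), pair(pair(e, m(pair(c, c), b, pair(pair(c, e), pair(e, e)))), e))  →  pair(pair(e, pair(e, c)), pair(pair(e, m(pair(c, c), b, pair(pair(c, e), pair(e, e)))), e))   [R6 at 1.2.2]
3. pair(pair(e, pair(e, c)), pair(pair(e, m(pair(c, c), b, pair(pair(c, e), pair(e, e)))), e))  →  pair(pair(e, pair(e, c)), pair(pair(e, b), e))   [R2 at 2.1.2]

yes — NF(t₁) = pair(pair(e, pair(e, c)), pair(pair(e, b), e)), NF(t₂) = pair(pair(e, pair(e, c)), pair(pair(e, b), e))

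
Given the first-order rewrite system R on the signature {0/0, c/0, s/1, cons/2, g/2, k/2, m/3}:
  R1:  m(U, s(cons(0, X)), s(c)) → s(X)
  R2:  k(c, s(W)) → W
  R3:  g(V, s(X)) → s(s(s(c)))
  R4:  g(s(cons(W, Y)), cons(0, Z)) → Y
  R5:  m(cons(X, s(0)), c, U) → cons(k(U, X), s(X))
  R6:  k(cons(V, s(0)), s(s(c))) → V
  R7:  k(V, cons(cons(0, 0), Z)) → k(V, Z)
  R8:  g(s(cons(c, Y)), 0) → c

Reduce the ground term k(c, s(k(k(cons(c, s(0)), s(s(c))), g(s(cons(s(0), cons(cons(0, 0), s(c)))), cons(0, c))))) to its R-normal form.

c

1. k(c, s(k(k(cons(c, s(0)), s(s(c))), g(s(cons(s(0), cons(cons(0, 0), s(c)))), cons(0, c)))))  →  k(k(cons(c, s(0)), s(s(c))), g(s(cons(s(0), cons(cons(0, 0), s(c)))), cons(0, c)))   [R2 at ε]
2. k(k(cons(c, s(0)), s(s(c))), g(s(cons(s(0), cons(cons(0, 0), s(c)))), cons(0, c)))  →  k(c, g(s(cons(s(0), cons(cons(0, 0), s(c)))), cons(0, c)))   [R6 at 1]
3. k(c, g(s(cons(s(0), cons(cons(0, 0), s(c)))), cons(0, c)))  →  k(c, cons(cons(0, 0), s(c)))   [R4 at 2]
4. k(c, cons(cons(0, 0), s(c)))  →  k(c, s(c))   [R7 at ε]
5. k(c, s(c))  →  c   [R2 at ε]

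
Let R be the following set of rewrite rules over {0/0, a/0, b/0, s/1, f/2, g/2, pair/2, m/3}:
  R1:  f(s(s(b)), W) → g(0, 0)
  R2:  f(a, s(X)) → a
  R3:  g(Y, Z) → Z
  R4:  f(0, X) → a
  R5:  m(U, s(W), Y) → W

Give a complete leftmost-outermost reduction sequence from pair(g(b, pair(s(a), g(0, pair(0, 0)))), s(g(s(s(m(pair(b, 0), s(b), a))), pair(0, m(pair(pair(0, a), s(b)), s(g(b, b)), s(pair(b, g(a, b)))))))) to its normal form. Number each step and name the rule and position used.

pair(pair(s(a), pair(0, 0)), s(pair(0, b)))

1. pair(g(b, pair(s(a), g(0, pair(0, 0)))), s(g(s(s(m(pair(b, 0), s(b), a))), pair(0, m(pair(pair(0, a), s(b)), s(g(b, b)), s(pair(b, g(a, b))))))))  →  pair(pair(s(a), g(0, pair(0, 0))), s(g(s(s(m(pair(b, 0), s(b), a))), pair(0, m(pair(pair(0, a), s(b)), s(g(b, b)), s(pair(b, g(a, b))))))))   [R3 at 1]
2. pair(pair(s(a), g(0, pair(0, 0))), s(g(s(s(m(pair(b, 0), s(b), a))), pair(0, m(pair(pair(0, a), s(b)), s(g(b, b)), s(pair(b, g(a, b))))))))  →  pair(pair(s(a), pair(0, 0)), s(g(s(s(m(pair(b, 0), s(b), a))), pair(0, m(pair(pair(0, a), s(b)), s(g(b, b)), s(pair(b, g(a, b))))))))   [R3 at 1.2]
3. pair(pair(s(a), pair(0, 0)), s(g(s(s(m(pair(b, 0), s(b), a))), pair(0, m(pair(pair(0, a), s(b)), s(g(b, b)), s(pair(b, g(a, b))))))))  →  pair(pair(s(a), pair(0, 0)), s(pair(0, m(pair(pair(0, a), s(b)), s(g(b, b)), s(pair(b, g(a, b)))))))   [R3 at 2.1]
4. pair(pair(s(a), pair(0, 0)), s(pair(0, m(pair(pair(0, a), s(b)), s(g(b, b)), s(pair(b, g(a, b)))))))  →  pair(pair(s(a), pair(0, 0)), s(pair(0, g(b, b))))   [R5 at 2.1.2]
5. pair(pair(s(a), pair(0, 0)), s(pair(0, g(b, b))))  →  pair(pair(s(a), pair(0, 0)), s(pair(0, b)))   [R3 at 2.1.2]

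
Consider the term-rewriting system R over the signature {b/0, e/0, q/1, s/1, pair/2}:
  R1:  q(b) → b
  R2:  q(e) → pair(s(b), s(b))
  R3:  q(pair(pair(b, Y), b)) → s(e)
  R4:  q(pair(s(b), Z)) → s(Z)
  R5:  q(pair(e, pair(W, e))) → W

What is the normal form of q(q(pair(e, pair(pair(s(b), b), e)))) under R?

s(b)

1. q(q(pair(e, pair(pair(s(b), b), e))))  →  q(pair(s(b), b))   [R5 at 1]
2. q(pair(s(b), b))  →  s(b)   [R4 at ε]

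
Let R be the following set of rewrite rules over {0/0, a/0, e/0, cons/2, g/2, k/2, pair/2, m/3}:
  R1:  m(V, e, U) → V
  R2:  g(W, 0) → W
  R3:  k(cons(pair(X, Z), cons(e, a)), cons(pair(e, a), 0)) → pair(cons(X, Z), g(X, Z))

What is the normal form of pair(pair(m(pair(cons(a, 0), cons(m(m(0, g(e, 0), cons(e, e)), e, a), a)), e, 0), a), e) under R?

1. pair(pair(m(pair(cons(a, 0), cons(m(m(0, g(e, 0), cons(e, e)), e, a), a)), e, 0), a), e)  →  pair(pair(pair(cons(a, 0), cons(m(m(0, g(e, 0), cons(e, e)), e, a), a)), a), e)   [R1 at 1.1]
2. pair(pair(pair(cons(a, 0), cons(m(m(0, g(e, 0), cons(e, e)), e, a), a)), a), e)  →  pair(pair(pair(cons(a, 0), cons(m(0, g(e, 0), cons(e, e)), a)), a), e)   [R1 at 1.1.2.1]
3. pair(pair(pair(cons(a, 0), cons(m(0, g(e, 0), cons(e, e)), a)), a), e)  →  pair(pair(pair(cons(a, 0), cons(m(0, e, cons(e, e)), a)), a), e)   [R2 at 1.1.2.1.2]
4. pair(pair(pair(cons(a, 0), cons(m(0, e, cons(e, e)), a)), a), e)  →  pair(pair(pair(cons(a, 0), cons(0, a)), a), e)   [R1 at 1.1.2.1]

pair(pair(pair(cons(a, 0), cons(0, a)), a), e)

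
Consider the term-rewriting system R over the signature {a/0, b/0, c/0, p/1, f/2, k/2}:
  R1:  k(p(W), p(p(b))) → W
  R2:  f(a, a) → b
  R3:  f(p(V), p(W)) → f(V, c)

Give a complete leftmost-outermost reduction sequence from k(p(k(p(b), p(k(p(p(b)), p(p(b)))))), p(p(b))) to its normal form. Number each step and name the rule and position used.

1. k(p(k(p(b), p(k(p(p(b)), p(p(b)))))), p(p(b)))  →  k(p(b), p(k(p(p(b)), p(p(b)))))   [R1 at ε]
2. k(p(b), p(k(p(p(b)), p(p(b)))))  →  k(p(b), p(p(b)))   [R1 at 2.1]
3. k(p(b), p(p(b)))  →  b   [R1 at ε]

b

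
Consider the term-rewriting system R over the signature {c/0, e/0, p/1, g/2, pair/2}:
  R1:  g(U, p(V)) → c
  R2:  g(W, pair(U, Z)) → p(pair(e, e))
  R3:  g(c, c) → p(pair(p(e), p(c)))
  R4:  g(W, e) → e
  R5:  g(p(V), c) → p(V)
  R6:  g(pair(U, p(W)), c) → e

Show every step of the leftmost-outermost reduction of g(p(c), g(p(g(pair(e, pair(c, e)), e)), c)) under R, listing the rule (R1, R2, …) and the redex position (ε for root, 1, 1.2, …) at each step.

1. g(p(c), g(p(g(pair(e, pair(c, e)), e)), c))  →  g(p(c), p(g(pair(e, pair(c, e)), e)))   [R5 at 2]
2. g(p(c), p(g(pair(e, pair(c, e)), e)))  →  c   [R1 at ε]

c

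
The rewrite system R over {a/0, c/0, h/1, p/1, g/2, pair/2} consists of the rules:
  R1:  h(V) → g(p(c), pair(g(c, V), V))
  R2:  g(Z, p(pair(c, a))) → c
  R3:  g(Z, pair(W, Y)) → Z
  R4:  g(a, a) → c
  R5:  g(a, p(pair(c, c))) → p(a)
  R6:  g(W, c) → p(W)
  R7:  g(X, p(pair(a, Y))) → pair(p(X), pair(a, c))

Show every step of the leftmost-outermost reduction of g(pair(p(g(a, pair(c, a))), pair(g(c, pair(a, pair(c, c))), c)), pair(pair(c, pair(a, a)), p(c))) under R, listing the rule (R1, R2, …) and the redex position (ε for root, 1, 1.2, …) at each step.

pair(p(a), pair(c, c))

1. g(pair(p(g(a, pair(c, a))), pair(g(c, pair(a, pair(c, c))), c)), pair(pair(c, pair(a, a)), p(c)))  →  pair(p(g(a, pair(c, a))), pair(g(c, pair(a, pair(c, c))), c))   [R3 at ε]
2. pair(p(g(a, pair(c, a))), pair(g(c, pair(a, pair(c, c))), c))  →  pair(p(a), pair(g(c, pair(a, pair(c, c))), c))   [R3 at 1.1]
3. pair(p(a), pair(g(c, pair(a, pair(c, c))), c))  →  pair(p(a), pair(c, c))   [R3 at 2.1]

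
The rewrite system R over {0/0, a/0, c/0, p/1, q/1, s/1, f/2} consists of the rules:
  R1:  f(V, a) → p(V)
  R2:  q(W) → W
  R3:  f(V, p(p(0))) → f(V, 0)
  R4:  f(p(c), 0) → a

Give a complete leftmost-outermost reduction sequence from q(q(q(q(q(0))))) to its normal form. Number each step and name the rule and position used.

0

1. q(q(q(q(q(0)))))  →  q(q(q(q(0))))   [R2 at ε]
2. q(q(q(q(0))))  →  q(q(q(0)))   [R2 at ε]
3. q(q(q(0)))  →  q(q(0))   [R2 at ε]
4. q(q(0))  →  q(0)   [R2 at ε]
5. q(0)  →  0   [R2 at ε]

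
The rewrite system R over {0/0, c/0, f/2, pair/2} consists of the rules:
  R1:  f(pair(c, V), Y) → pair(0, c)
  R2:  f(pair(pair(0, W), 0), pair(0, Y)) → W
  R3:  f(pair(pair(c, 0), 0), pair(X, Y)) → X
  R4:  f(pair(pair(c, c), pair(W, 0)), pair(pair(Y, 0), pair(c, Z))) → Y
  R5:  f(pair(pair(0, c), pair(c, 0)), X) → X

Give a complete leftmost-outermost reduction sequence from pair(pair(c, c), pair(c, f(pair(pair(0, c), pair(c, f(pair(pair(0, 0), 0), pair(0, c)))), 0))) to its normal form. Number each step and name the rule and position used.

1. pair(pair(c, c), pair(c, f(pair(pair(0, c), pair(c, f(pair(pair(0, 0), 0), pair(0, c)))), 0)))  →  pair(pair(c, c), pair(c, f(pair(pair(0, c), pair(c, 0)), 0)))   [R2 at 2.2.1.2.2]
2. pair(pair(c, c), pair(c, f(pair(pair(0, c), pair(c, 0)), 0)))  →  pair(pair(c, c), pair(c, 0))   [R5 at 2.2]

pair(pair(c, c), pair(c, 0))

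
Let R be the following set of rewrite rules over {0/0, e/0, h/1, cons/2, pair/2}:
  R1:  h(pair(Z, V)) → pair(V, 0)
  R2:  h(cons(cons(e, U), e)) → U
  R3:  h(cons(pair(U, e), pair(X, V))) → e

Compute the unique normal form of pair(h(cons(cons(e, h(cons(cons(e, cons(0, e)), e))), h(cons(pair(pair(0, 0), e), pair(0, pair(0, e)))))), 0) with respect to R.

1. pair(h(cons(cons(e, h(cons(cons(e, cons(0, e)), e))), h(cons(pair(pair(0, 0), e), pair(0, pair(0, e)))))), 0)  →  pair(h(cons(cons(e, cons(0, e)), h(cons(pair(pair(0, 0), e), pair(0, pair(0, e)))))), 0)   [R2 at 1.1.1.2]
2. pair(h(cons(cons(e, cons(0, e)), h(cons(pair(pair(0, 0), e), pair(0, pair(0, e)))))), 0)  →  pair(h(cons(cons(e, cons(0, e)), e)), 0)   [R3 at 1.1.2]
3. pair(h(cons(cons(e, cons(0, e)), e)), 0)  →  pair(cons(0, e), 0)   [R2 at 1]

pair(cons(0, e), 0)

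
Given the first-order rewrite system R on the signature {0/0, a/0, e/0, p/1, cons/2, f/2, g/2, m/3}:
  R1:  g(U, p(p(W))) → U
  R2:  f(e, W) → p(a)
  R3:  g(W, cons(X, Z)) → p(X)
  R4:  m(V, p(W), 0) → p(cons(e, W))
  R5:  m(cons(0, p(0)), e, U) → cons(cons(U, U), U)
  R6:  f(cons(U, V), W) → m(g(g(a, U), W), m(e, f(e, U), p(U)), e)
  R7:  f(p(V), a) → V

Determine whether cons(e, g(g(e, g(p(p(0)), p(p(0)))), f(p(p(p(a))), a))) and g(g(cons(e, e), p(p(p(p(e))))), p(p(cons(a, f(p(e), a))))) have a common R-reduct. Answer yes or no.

yes — NF(t₁) = cons(e, e), NF(t₂) = cons(e, e)

Reduce t₁ = cons(e, g(g(e, g(p(p(0)), p(p(0)))), f(p(p(p(a))), a))):
1. cons(e, g(g(e, g(p(p(0)), p(p(0)))), f(p(p(p(a))), a)))  →  cons(e, g(g(e, p(p(0))), f(p(p(p(a))), a)))   [R1 at 2.1.2]
2. cons(e, g(g(e, p(p(0))), f(p(p(p(a))), a)))  →  cons(e, g(e, f(p(p(p(a))), a)))   [R1 at 2.1]
3. cons(e, g(e, f(p(p(p(a))), a)))  →  cons(e, g(e, p(p(a))))   [R7 at 2.2]
4. cons(e, g(e, p(p(a))))  →  cons(e, e)   [R1 at 2]

Reduce t₂ = g(g(cons(e, e), p(p(p(p(e))))), p(p(cons(a, f(p(e), a))))):
1. g(g(cons(e, e), p(p(p(p(e))))), p(p(cons(a, f(p(e), a)))))  →  g(cons(e, e), p(p(p(p(e)))))   [R1 at ε]
2. g(cons(e, e), p(p(p(p(e)))))  →  cons(e, e)   [R1 at ε]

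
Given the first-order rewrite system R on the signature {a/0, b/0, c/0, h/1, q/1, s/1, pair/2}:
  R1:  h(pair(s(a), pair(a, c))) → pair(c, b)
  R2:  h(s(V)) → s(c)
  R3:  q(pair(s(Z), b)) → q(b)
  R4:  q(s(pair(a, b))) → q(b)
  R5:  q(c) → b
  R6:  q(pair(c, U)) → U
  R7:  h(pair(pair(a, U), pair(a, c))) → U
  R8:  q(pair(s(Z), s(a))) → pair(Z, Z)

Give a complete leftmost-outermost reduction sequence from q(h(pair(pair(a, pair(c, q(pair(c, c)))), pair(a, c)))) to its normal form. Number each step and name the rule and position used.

1. q(h(pair(pair(a, pair(c, q(pair(c, c)))), pair(a, c))))  →  q(pair(c, q(pair(c, c))))   [R7 at 1]
2. q(pair(c, q(pair(c, c))))  →  q(pair(c, c))   [R6 at ε]
3. q(pair(c, c))  →  c   [R6 at ε]

c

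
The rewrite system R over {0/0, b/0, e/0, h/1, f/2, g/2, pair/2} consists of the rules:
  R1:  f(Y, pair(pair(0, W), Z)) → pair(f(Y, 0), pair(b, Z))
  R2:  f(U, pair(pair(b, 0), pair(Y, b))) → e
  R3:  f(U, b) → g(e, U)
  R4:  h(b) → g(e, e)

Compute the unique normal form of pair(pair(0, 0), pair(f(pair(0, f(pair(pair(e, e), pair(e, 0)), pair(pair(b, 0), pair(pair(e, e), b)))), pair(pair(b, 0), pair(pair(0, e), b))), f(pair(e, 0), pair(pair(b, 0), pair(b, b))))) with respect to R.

1. pair(pair(0, 0), pair(f(pair(0, f(pair(pair(e, e), pair(e, 0)), pair(pair(b, 0), pair(pair(e, e), b)))), pair(pair(b, 0), pair(pair(0, e), b))), f(pair(e, 0), pair(pair(b, 0), pair(b, b)))))  →  pair(pair(0, 0), pair(e, f(pair(e, 0), pair(pair(b, 0), pair(b, b)))))   [R2 at 2.1]
2. pair(pair(0, 0), pair(e, f(pair(e, 0), pair(pair(b, 0), pair(b, b)))))  →  pair(pair(0, 0), pair(e, e))   [R2 at 2.2]

pair(pair(0, 0), pair(e, e))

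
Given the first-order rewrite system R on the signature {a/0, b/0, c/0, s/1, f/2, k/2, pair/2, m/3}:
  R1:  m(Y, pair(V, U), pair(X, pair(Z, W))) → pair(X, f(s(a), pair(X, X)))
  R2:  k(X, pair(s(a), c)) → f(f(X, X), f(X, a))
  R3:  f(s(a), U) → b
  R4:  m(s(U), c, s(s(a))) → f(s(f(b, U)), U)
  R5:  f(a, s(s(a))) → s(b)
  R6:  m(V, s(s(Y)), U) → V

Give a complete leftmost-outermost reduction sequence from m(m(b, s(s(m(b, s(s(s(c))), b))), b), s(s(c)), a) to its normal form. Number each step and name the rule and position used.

1. m(m(b, s(s(m(b, s(s(s(c))), b))), b), s(s(c)), a)  →  m(b, s(s(m(b, s(s(s(c))), b))), b)   [R6 at ε]
2. m(b, s(s(m(b, s(s(s(c))), b))), b)  →  b   [R6 at ε]

b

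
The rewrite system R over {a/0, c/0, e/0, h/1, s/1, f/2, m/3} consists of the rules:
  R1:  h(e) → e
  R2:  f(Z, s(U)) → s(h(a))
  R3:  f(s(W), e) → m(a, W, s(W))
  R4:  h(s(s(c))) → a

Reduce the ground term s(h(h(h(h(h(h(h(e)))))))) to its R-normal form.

1. s(h(h(h(h(h(h(h(e))))))))  →  s(h(h(h(h(h(h(e)))))))   [R1 at 1.1.1.1.1.1.1]
2. s(h(h(h(h(h(h(e)))))))  →  s(h(h(h(h(h(e))))))   [R1 at 1.1.1.1.1.1]
3. s(h(h(h(h(h(e))))))  →  s(h(h(h(h(e)))))   [R1 at 1.1.1.1.1]
4. s(h(h(h(h(e)))))  →  s(h(h(h(e))))   [R1 at 1.1.1.1]
5. s(h(h(h(e))))  →  s(h(h(e)))   [R1 at 1.1.1]
6. s(h(h(e)))  →  s(h(e))   [R1 at 1.1]
7. s(h(e))  →  s(e)   [R1 at 1]

s(e)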